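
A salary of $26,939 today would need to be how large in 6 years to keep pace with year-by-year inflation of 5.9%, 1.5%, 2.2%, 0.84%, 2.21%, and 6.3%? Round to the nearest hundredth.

Cumulative price-level factor: 1.059 × 1.015 × 1.022 × 1.0084 × 1.0221 × 1.063 ≈ 1.2035728653.
Multiplying $26,939 by the price-level factor gives the future nominal sum.

$32,423.05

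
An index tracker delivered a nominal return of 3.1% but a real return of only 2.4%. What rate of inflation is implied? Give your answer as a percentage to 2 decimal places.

From (1+r_nom) = (1+r_real)(1+π), we get 1+π = (1 + 3.1%)/(1 + 2.4%) = 1.031/1.024 ≈ 1.00684.
So π ≈ 0.6836%.

0.68%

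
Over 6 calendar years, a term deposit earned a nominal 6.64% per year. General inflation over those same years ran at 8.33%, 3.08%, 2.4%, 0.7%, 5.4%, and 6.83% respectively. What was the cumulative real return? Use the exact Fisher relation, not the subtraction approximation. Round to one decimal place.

13.4%

Cumulative inflation factor: 1.0833 × 1.0308 × 1.024 × 1.007 × 1.054 × 1.0683 ≈ 1.29654.
Nominal growth factor: 1.47069. Real growth factor = 1.47069 / 1.29654 ≈ 1.13432.
Total real return ≈ 13.4317%.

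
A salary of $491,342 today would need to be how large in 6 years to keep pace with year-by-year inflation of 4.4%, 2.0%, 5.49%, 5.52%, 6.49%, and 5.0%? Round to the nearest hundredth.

Cumulative price-level factor: 1.044 × 1.020 × 1.0549 × 1.0552 × 1.0649 × 1.050 ≈ 1.3253936068.
The nominal amount required is $491,342 scaled up by that factor.

$651,221.55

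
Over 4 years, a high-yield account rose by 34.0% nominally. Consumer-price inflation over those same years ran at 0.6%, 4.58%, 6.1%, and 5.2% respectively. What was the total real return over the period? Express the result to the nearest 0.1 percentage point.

Cumulative inflation factor: 1.006 × 1.0458 × 1.061 × 1.052 ≈ 1.17430.
Nominal growth factor: 1.34000. Real growth factor = 1.34000 / 1.17430 ≈ 1.14111.
Total real return ≈ 14.1109%.

14.1%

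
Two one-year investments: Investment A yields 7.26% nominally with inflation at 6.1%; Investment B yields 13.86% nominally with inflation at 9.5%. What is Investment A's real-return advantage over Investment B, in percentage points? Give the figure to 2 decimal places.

Investment A real return: 1.0726/1.061 − 1 = 1.093%.
Investment B real return: 1.1386/1.095 − 1 = 3.982%.
Difference: 1.093 − 3.982 = -2.889 pp.

-2.89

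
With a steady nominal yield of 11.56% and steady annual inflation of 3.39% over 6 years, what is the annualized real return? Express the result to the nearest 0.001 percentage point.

7.902%

With constant rates the annual real return is the same each year: (1+11.56%)/(1+3.39%) − 1 = 0.07902.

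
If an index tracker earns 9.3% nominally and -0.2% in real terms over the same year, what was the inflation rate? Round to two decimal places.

From (1+r_nom) = (1+r_real)(1+π), we get 1+π = (1 + 9.3%)/(1 − 0.2%) = 1.093/0.998 ≈ 1.09519.
So π ≈ 9.5190%.

9.52%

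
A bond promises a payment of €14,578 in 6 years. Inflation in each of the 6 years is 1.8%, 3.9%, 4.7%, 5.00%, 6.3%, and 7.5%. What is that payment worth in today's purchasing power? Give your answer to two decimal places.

€10,971.27

Price-level factor over 6 years: 1.018 × 1.039 × 1.047 × 1.0500 × 1.063 × 1.075 ≈ 1.3287431391.
Purchasing power today: €14,578 divided by that factor.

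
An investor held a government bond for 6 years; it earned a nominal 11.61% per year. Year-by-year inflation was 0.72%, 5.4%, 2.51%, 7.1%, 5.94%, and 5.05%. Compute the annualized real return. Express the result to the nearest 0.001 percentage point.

Cumulative inflation factor: 1.0072 × 1.054 × 1.0251 × 1.071 × 1.0594 × 1.0505 ≈ 1.29708.
Nominal growth factor: 1.93294. Real growth factor = 1.93294 / 1.29708 ≈ 1.49022.
Annualized: 1.49022^(1/6) − 1 ≈ 0.06875.

6.875%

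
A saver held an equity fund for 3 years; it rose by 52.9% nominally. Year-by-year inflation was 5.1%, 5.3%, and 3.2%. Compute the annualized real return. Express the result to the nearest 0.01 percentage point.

Cumulative inflation factor: 1.051 × 1.053 × 1.032 ≈ 1.14212.
Nominal growth factor: 1.52900. Real growth factor = 1.52900 / 1.14212 ≈ 1.33874.
Annualized: 1.33874^(1/3) − 1 ≈ 0.10213.

10.21%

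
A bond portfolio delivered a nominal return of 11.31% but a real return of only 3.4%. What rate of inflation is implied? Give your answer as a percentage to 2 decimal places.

7.65%

From (1+r_nom) = (1+r_real)(1+π), we get 1+π = (1 + 11.31%)/(1 + 3.4%) = 1.1131/1.034 ≈ 1.07650.
So π ≈ 7.6499%.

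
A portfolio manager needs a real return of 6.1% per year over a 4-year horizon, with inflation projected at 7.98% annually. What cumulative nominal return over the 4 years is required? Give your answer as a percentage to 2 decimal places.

72.28%

Required annual nominal rate: (1+6.1%)(1+7.98%) − 1 = 14.56678%.
Cumulative over 4 years: (1 + 0.1456678)^4 − 1 ≈ 0.72280.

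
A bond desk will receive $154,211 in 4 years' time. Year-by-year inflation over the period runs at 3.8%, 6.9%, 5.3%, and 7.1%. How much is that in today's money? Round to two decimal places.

$123,231.70

Price-level factor over 4 years: 1.038 × 1.069 × 1.053 × 1.071 ≈ 1.2513906356.
Purchasing power today: $154,211 divided by that factor.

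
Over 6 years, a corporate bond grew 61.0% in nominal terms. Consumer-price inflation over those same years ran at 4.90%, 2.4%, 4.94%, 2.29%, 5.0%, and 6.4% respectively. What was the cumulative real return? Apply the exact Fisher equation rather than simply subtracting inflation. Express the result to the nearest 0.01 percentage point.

Cumulative inflation factor: 1.0490 × 1.024 × 1.0494 × 1.0229 × 1.050 × 1.064 ≈ 1.28819.
Nominal growth factor: 1.61000. Real growth factor = 1.61000 / 1.28819 ≈ 1.24981.
Total real return ≈ 24.9814%.

24.98%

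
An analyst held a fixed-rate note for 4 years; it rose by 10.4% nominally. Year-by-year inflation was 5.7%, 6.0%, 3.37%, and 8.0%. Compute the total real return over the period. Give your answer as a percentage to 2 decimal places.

-11.74%

Cumulative inflation factor: 1.057 × 1.060 × 1.0337 × 1.080 ≈ 1.25083.
Nominal growth factor: 1.10400. Real growth factor = 1.10400 / 1.25083 ≈ 0.88261.
Total real return ≈ -11.7388%.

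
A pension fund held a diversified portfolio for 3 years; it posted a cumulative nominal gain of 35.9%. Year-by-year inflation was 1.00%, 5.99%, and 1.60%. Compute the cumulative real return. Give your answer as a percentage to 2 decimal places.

24.95%

Cumulative inflation factor: 1.0100 × 1.0599 × 1.0160 ≈ 1.08763.
Nominal growth factor: 1.35900. Real growth factor = 1.35900 / 1.08763 ≈ 1.24951.
Total real return ≈ 24.9509%.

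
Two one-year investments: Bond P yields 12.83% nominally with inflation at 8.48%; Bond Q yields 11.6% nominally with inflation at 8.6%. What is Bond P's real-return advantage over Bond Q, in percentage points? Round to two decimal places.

1.25

Bond P real return: 1.1283/1.0848 − 1 = 4.010%.
Bond Q real return: 1.116/1.086 − 1 = 2.762%.
Difference: 4.010 − 2.762 = 1.248 pp.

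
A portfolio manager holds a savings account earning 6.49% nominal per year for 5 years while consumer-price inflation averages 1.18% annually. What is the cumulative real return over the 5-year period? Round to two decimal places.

29.14%

The annual real rate is (1+6.49%)/(1+1.18%) − 1 = 5.2481%.
Compounded over 5 years: (1 + 0.052481)^5 − 1 ≈ 0.29143.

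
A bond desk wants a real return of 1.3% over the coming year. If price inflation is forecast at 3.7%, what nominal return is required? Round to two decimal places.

5.05%

By the Fisher equation, 1 + r_nom = (1 + 1.3%)(1 + 3.7%) = 1.013 × 1.037 = 1.050481.
So r_nom = 5.0481%.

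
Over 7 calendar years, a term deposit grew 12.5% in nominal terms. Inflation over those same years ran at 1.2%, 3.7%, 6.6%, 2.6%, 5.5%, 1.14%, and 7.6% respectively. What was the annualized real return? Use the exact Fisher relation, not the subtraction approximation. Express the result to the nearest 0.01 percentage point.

Cumulative inflation factor: 1.012 × 1.037 × 1.066 × 1.026 × 1.055 × 1.0114 × 1.076 ≈ 1.31781.
Nominal growth factor: 1.12500. Real growth factor = 1.12500 / 1.31781 ≈ 0.85369.
Annualized: 0.85369^(1/7) − 1 ≈ -0.02234.

-2.23%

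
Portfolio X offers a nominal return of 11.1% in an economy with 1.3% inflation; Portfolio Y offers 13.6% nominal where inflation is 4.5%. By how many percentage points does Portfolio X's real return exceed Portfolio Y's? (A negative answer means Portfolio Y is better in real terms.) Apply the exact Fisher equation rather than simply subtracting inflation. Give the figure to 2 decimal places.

Portfolio X real return: 1.111/1.013 − 1 = 9.674%.
Portfolio Y real return: 1.136/1.045 − 1 = 8.708%.
Difference: 9.674 − 8.708 = 0.966 pp.

0.97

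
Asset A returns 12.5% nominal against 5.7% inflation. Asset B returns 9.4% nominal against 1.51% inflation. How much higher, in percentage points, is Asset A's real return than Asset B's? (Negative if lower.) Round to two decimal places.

Asset A real return: 1.125/1.057 − 1 = 6.433%.
Asset B real return: 1.094/1.0151 − 1 = 7.773%.
Difference: 6.433 − 7.773 = -1.340 pp.

-1.34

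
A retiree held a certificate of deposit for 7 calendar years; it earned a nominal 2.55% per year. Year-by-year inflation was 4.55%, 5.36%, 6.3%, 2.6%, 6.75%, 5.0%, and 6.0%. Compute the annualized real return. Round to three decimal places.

-2.533%

Cumulative inflation factor: 1.0455 × 1.0536 × 1.063 × 1.026 × 1.0675 × 1.050 × 1.060 ≈ 1.42739.
Nominal growth factor: 1.19275. Real growth factor = 1.19275 / 1.42739 ≈ 0.83561.
Annualized: 0.83561^(1/7) − 1 ≈ -0.02533.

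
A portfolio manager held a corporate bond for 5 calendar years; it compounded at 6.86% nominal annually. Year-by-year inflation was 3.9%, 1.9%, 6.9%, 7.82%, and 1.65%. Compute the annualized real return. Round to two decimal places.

2.35%

Cumulative inflation factor: 1.039 × 1.019 × 1.069 × 1.0782 × 1.0165 ≈ 1.24044.
Nominal growth factor: 1.39340. Real growth factor = 1.39340 / 1.24044 ≈ 1.12332.
Annualized: 1.12332^(1/5) − 1 ≈ 0.02353.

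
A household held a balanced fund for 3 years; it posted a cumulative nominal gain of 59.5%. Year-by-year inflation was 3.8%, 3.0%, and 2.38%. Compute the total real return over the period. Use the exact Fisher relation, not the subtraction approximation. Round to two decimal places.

45.72%

Cumulative inflation factor: 1.038 × 1.030 × 1.0238 ≈ 1.09459.
Nominal growth factor: 1.59500. Real growth factor = 1.59500 / 1.09459 ≈ 1.45717.
Total real return ≈ 45.7173%.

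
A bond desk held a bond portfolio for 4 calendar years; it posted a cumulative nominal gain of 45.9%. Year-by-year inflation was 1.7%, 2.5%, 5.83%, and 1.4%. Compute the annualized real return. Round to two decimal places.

Cumulative inflation factor: 1.017 × 1.025 × 1.0583 × 1.014 ≈ 1.11864.
Nominal growth factor: 1.45900. Real growth factor = 1.45900 / 1.11864 ≈ 1.30426.
Annualized: 1.30426^(1/4) − 1 ≈ 0.06866.

6.87%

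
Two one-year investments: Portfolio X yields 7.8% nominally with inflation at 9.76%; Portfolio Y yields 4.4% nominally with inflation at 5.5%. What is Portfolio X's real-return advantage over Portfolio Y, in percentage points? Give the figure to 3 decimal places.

-0.743

Portfolio X real return: 1.078/1.0976 − 1 = -1.7857%.
Portfolio Y real return: 1.044/1.055 − 1 = -1.0427%.
Difference: -1.7857 − (-1.0427) = -0.7430 pp.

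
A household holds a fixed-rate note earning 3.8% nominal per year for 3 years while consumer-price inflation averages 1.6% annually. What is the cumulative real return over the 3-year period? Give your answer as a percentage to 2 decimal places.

The annual real rate is (1+3.8%)/(1+1.6%) − 1 = 2.1654%.
Compounded over 3 years: (1 + 0.021654)^3 − 1 ≈ 0.06638.

6.64%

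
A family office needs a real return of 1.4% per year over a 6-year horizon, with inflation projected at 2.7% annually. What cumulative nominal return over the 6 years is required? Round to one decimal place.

Required annual nominal rate: (1+1.4%)(1+2.7%) − 1 = 4.1378%.
Cumulative over 6 years: (1 + 0.041378)^6 − 1 ≈ 0.27541.

27.5%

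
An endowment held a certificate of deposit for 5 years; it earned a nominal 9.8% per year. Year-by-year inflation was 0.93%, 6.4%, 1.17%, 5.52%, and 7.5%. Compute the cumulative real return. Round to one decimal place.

29.5%

Cumulative inflation factor: 1.0093 × 1.064 × 1.0117 × 1.0552 × 1.075 ≈ 1.23241.
Nominal growth factor: 1.59592. Real growth factor = 1.59592 / 1.23241 ≈ 1.29496.
Total real return ≈ 29.4955%.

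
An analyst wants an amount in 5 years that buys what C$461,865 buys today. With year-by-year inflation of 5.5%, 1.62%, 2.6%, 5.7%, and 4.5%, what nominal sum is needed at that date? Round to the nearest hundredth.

C$561,158.24

Cumulative price-level factor: 1.055 × 1.0162 × 1.026 × 1.057 × 1.045 ≈ 1.2149832445.
Multiplying C$461,865 by the price-level factor gives the future nominal sum.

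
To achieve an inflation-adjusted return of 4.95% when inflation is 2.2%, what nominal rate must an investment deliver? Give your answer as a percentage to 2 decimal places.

7.26%

By the Fisher equation, 1 + r_nom = (1 + 4.95%)(1 + 2.2%) = 1.0495 × 1.022 = 1.072589.
So r_nom = 7.2589%.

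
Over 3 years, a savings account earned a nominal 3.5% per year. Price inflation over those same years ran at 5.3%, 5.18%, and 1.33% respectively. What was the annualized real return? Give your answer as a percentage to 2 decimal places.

Cumulative inflation factor: 1.053 × 1.0518 × 1.0133 ≈ 1.12228.
Nominal growth factor: 1.10872. Real growth factor = 1.10872 / 1.12228 ≈ 0.98792.
Annualized: 0.98792^(1/3) − 1 ≈ -0.00404.

-0.40%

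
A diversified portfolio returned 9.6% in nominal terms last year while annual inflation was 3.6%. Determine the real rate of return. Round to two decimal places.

5.79%

Real return via the Fisher equation: (1 + 9.6%)/(1 + 3.6%) − 1 = 1.096/1.036 − 1 ≈ 0.05792.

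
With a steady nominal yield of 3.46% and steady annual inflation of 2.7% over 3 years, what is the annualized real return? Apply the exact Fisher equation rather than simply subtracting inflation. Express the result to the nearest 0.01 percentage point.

With constant rates the annual real return is the same each year: (1+3.46%)/(1+2.7%) − 1 = 0.00740.

0.74%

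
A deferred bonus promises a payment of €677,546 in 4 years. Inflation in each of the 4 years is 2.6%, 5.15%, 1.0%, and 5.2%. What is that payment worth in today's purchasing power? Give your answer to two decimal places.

Price-level factor over 4 years: 1.026 × 1.0515 × 1.010 × 1.052 ≈ 1.1462880143.
Purchasing power today: €677,546 divided by that factor.

€591,078.33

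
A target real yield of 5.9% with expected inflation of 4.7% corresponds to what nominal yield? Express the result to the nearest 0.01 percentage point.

10.88%

By the Fisher equation, 1 + r_nom = (1 + 5.9%)(1 + 4.7%) = 1.059 × 1.047 = 1.108773.
So r_nom = 10.8773%.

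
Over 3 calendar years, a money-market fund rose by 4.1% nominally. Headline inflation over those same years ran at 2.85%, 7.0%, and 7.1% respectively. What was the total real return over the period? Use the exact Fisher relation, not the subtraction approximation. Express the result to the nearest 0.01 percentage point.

Cumulative inflation factor: 1.0285 × 1.070 × 1.071 ≈ 1.17863.
Nominal growth factor: 1.04100. Real growth factor = 1.04100 / 1.17863 ≈ 0.88323.
Total real return ≈ -11.6771%.

-11.68%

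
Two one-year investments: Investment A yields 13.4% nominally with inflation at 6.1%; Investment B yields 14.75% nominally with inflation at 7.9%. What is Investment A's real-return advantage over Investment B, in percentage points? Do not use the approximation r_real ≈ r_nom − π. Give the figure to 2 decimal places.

Investment A real return: 1.134/1.061 − 1 = 6.880%.
Investment B real return: 1.1475/1.079 − 1 = 6.348%.
Difference: 6.880 − 6.348 = 0.532 pp.

0.53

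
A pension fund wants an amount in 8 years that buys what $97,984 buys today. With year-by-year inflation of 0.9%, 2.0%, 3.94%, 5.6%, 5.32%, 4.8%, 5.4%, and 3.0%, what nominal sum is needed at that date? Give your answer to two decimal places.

$132,630.41

Cumulative price-level factor: 1.009 × 1.020 × 1.0394 × 1.056 × 1.0532 × 1.048 × 1.054 × 1.030 ≈ 1.3535924937.
The nominal amount required is $97,984 scaled up by that factor.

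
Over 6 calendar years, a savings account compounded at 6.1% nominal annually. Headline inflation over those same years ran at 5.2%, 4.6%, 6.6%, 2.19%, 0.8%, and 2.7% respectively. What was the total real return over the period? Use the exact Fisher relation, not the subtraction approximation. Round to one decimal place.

Cumulative inflation factor: 1.052 × 1.046 × 1.066 × 1.0219 × 1.008 × 1.027 ≈ 1.24092.
Nominal growth factor: 1.42657. Real growth factor = 1.42657 / 1.24092 ≈ 1.14960.
Total real return ≈ 14.9604%.

15.0%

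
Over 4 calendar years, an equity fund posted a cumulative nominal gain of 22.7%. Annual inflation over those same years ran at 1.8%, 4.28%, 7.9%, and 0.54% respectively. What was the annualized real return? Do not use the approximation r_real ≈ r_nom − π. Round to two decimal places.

Cumulative inflation factor: 1.018 × 1.0428 × 1.079 × 1.0054 ≈ 1.15162.
Nominal growth factor: 1.22700. Real growth factor = 1.22700 / 1.15162 ≈ 1.06546.
Annualized: 1.06546^(1/4) − 1 ≈ 0.01598.

1.60%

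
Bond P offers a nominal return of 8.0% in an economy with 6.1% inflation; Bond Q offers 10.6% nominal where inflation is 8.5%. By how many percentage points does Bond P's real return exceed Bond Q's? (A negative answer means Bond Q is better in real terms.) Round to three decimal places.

Bond P real return: 1.080/1.061 − 1 = 1.7908%.
Bond Q real return: 1.106/1.085 − 1 = 1.9355%.
Difference: 1.7908 − 1.9355 = -0.1447 pp.

-0.145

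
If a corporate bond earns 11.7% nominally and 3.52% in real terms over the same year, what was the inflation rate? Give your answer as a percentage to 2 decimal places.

7.90%

From (1+r_nom) = (1+r_real)(1+π), we get 1+π = (1 + 11.7%)/(1 + 3.52%) = 1.117/1.0352 ≈ 1.07902.
So π ≈ 7.9019%.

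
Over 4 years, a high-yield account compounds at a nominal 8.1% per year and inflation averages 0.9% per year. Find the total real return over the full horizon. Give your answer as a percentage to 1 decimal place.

The annual real rate is (1+8.1%)/(1+0.9%) − 1 = 7.1358%.
Compounded over 4 years: (1 + 0.071358)^4 − 1 ≈ 0.31746.

31.7%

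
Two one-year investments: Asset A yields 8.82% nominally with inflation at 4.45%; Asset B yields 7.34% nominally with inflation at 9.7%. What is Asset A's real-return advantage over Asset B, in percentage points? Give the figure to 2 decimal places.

Asset A real return: 1.0882/1.0445 − 1 = 4.184%.
Asset B real return: 1.0734/1.097 − 1 = -2.151%.
Difference: 4.184 − (-2.151) = 6.335 pp.

6.34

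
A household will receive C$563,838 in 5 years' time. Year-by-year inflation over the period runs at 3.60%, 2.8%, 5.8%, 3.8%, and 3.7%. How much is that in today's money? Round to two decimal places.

Price-level factor over 5 years: 1.0360 × 1.028 × 1.058 × 1.038 × 1.037 ≈ 1.2128710993.
Purchasing power today: C$563,838 divided by that factor.

C$464,878.75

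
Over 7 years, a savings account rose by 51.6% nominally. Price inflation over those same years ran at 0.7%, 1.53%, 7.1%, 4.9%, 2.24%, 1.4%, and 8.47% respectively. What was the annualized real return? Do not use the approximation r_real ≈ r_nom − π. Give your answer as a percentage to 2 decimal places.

Cumulative inflation factor: 1.007 × 1.0153 × 1.071 × 1.049 × 1.0224 × 1.014 × 1.0847 ≈ 1.29169.
Nominal growth factor: 1.51600. Real growth factor = 1.51600 / 1.29169 ≈ 1.17366.
Annualized: 1.17366^(1/7) − 1 ≈ 0.02314.

2.31%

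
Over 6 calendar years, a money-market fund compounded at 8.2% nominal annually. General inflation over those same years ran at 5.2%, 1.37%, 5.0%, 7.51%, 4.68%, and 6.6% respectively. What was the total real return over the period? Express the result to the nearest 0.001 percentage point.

19.448%

Cumulative inflation factor: 1.052 × 1.0137 × 1.050 × 1.0751 × 1.0468 × 1.066 ≈ 1.34333.
Nominal growth factor: 1.60459. Real growth factor = 1.60459 / 1.34333 ≈ 1.19448.
Total real return ≈ 19.4481%.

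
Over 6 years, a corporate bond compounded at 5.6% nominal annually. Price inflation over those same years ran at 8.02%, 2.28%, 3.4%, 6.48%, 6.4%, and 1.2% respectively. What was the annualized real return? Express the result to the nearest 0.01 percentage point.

Cumulative inflation factor: 1.0802 × 1.0228 × 1.034 × 1.0648 × 1.064 × 1.012 ≈ 1.30980.
Nominal growth factor: 1.38670. Real growth factor = 1.38670 / 1.30980 ≈ 1.05871.
Annualized: 1.05871^(1/6) − 1 ≈ 0.00955.

0.96%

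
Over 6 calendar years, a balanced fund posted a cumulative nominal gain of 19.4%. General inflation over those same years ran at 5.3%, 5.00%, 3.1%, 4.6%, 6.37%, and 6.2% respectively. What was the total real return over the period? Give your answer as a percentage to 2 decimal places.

Cumulative inflation factor: 1.053 × 1.0500 × 1.031 × 1.046 × 1.0637 × 1.062 ≈ 1.34695.
Nominal growth factor: 1.19400. Real growth factor = 1.19400 / 1.34695 ≈ 0.88645.
Total real return ≈ -11.3553%.

-11.36%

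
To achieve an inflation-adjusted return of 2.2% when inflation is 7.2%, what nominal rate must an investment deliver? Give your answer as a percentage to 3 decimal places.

9.558%

By the Fisher equation, 1 + r_nom = (1 + 2.2%)(1 + 7.2%) = 1.022 × 1.072 = 1.095584.
So r_nom = 9.5584%.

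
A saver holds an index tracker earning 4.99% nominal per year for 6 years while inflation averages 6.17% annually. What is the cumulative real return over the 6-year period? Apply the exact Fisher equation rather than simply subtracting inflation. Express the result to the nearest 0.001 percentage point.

The annual real rate is (1+4.99%)/(1+6.17%) − 1 = -1.1114%.
Compounded over 6 years: (1 + -0.011114)^6 − 1 ≈ -0.06486.

-6.486%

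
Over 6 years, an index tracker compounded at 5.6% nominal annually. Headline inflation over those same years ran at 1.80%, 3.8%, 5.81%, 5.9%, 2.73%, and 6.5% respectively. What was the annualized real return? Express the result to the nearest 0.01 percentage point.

Cumulative inflation factor: 1.0180 × 1.038 × 1.0581 × 1.059 × 1.0273 × 1.065 ≈ 1.29543.
Nominal growth factor: 1.38670. Real growth factor = 1.38670 / 1.29543 ≈ 1.07046.
Annualized: 1.07046^(1/6) − 1 ≈ 0.01141.

1.14%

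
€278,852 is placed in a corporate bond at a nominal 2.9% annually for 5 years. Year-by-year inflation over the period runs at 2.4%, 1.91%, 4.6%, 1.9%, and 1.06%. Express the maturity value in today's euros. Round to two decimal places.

Nominal value at maturity: €278,852 × (1 + 2.9%)^5 ≈ €321,699.69.
Price-level factor over 5 years: 1.024 × 1.0191 × 1.046 × 1.019 × 1.0106 ≈ 1.1240921648.
The maturity value deflated by that factor is the answer in today's purchasing power.

€286,186.22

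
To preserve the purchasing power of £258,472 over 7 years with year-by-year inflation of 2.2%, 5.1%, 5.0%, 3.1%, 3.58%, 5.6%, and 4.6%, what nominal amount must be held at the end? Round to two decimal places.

£343,863.90

Cumulative price-level factor: 1.022 × 1.051 × 1.050 × 1.031 × 1.0358 × 1.056 × 1.046 ≈ 1.3303719687.
Multiplying £258,472 by the price-level factor gives the future nominal sum.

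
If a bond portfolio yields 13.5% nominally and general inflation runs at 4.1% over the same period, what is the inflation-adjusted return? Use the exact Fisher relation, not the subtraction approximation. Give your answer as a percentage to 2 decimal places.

Real return via the Fisher equation: (1 + 13.5%)/(1 + 4.1%) − 1 = 1.135/1.041 − 1 ≈ 0.09030.

9.03%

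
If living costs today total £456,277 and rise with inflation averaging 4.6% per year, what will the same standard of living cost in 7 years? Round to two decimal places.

£625,101.25

Cumulative price-level factor: (1+4.6%)^7 ≈ 1.3700038629.
The nominal amount required is £456,277 scaled up by that factor.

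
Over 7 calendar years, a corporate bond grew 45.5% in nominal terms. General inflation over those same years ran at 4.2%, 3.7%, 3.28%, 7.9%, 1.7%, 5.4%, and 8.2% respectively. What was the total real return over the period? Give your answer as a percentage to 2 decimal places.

Cumulative inflation factor: 1.042 × 1.037 × 1.0328 × 1.079 × 1.017 × 1.054 × 1.082 ≈ 1.39660.
Nominal growth factor: 1.45500. Real growth factor = 1.45500 / 1.39660 ≈ 1.04181.
Total real return ≈ 4.1814%.

4.18%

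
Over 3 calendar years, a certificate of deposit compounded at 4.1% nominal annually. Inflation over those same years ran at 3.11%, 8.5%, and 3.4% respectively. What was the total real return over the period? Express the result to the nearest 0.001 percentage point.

Cumulative inflation factor: 1.0311 × 1.085 × 1.034 ≈ 1.15678.
Nominal growth factor: 1.12811. Real growth factor = 1.12811 / 1.15678 ≈ 0.97522.
Total real return ≈ -2.4783%.

-2.478%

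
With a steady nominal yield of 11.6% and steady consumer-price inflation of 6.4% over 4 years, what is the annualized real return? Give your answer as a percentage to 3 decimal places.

4.887%

With constant rates the annual real return is the same each year: (1+11.6%)/(1+6.4%) − 1 = 0.04887.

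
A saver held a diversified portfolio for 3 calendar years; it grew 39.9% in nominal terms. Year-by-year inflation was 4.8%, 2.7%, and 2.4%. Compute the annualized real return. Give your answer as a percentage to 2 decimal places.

Cumulative inflation factor: 1.048 × 1.027 × 1.024 ≈ 1.10213.
Nominal growth factor: 1.39900. Real growth factor = 1.39900 / 1.10213 ≈ 1.26936.
Annualized: 1.26936^(1/3) − 1 ≈ 0.08275.

8.28%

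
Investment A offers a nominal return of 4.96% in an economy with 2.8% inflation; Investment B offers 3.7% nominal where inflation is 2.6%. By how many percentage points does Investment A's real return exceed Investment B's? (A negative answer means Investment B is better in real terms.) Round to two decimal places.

Investment A real return: 1.0496/1.028 − 1 = 2.101%.
Investment B real return: 1.037/1.026 − 1 = 1.072%.
Difference: 2.101 − 1.072 = 1.029 pp.

1.03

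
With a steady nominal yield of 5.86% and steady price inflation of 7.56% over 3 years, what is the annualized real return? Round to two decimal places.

With constant rates the annual real return is the same each year: (1+5.86%)/(1+7.56%) − 1 = -0.01581.

-1.58%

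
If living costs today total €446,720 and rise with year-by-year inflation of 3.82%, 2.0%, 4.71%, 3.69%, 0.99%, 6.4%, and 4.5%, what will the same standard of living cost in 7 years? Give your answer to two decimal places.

Cumulative price-level factor: 1.0382 × 1.020 × 1.0471 × 1.0369 × 1.0099 × 1.064 × 1.045 ≈ 1.2910483916.
Multiplying €446,720 by the price-level factor gives the future nominal sum.

€576,737.14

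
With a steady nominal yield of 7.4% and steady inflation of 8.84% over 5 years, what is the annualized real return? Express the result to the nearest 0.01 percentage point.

-1.32%

With constant rates the annual real return is the same each year: (1+7.4%)/(1+8.84%) − 1 = -0.01323.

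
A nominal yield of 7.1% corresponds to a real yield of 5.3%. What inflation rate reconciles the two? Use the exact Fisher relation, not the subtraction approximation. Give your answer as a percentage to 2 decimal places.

1.71%

From (1+r_nom) = (1+r_real)(1+π), we get 1+π = (1 + 7.1%)/(1 + 5.3%) = 1.071/1.053 ≈ 1.01709.
So π ≈ 1.7094%.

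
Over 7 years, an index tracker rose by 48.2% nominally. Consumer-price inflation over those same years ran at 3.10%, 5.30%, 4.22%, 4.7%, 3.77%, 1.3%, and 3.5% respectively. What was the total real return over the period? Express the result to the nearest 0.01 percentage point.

Cumulative inflation factor: 1.0310 × 1.0530 × 1.0422 × 1.047 × 1.0377 × 1.013 × 1.035 ≈ 1.28886.
Nominal growth factor: 1.48200. Real growth factor = 1.48200 / 1.28886 ≈ 1.14985.
Total real return ≈ 14.9852%.

14.99%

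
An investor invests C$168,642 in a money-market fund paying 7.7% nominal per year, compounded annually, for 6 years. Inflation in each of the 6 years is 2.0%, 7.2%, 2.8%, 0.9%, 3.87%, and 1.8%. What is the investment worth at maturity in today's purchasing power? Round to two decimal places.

Nominal value at maturity: C$168,642 × (1 + 7.7%)^6 ≈ C$263,184.29.
Price-level factor over 6 years: 1.020 × 1.072 × 1.028 × 1.009 × 1.0387 × 1.018 ≈ 1.1992704910.
Dividing the nominal maturity value by the price-level factor gives the value in today's money.

C$219,453.65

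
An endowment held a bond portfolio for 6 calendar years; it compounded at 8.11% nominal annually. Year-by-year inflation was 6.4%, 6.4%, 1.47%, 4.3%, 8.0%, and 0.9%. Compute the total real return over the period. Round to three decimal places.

22.286%

Cumulative inflation factor: 1.064 × 1.064 × 1.0147 × 1.043 × 1.080 × 1.009 ≈ 1.30563.
Nominal growth factor: 1.59660. Real growth factor = 1.59660 / 1.30563 ≈ 1.22286.
Total real return ≈ 22.2855%.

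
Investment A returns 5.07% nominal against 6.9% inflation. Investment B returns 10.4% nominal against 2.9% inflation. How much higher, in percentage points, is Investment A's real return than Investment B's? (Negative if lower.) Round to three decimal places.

Investment A real return: 1.0507/1.069 − 1 = -1.7119%.
Investment B real return: 1.104/1.029 − 1 = 7.2886%.
Difference: -1.7119 − 7.2886 = -9.0005 pp.

-9.001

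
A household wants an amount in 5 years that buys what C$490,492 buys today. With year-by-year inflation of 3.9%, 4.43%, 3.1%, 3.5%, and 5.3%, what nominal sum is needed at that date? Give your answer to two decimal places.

Cumulative price-level factor: 1.039 × 1.0443 × 1.031 × 1.035 × 1.053 ≈ 1.2191810728.
Multiplying C$490,492 by the price-level factor gives the future nominal sum.

C$597,998.56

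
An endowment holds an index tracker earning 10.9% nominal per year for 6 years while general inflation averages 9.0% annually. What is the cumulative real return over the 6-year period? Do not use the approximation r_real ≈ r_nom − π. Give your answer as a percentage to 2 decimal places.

The annual real rate is (1+10.9%)/(1+9.0%) − 1 = 1.7431%.
Compounded over 6 years: (1 + 0.017431)^6 − 1 ≈ 0.10925.

10.93%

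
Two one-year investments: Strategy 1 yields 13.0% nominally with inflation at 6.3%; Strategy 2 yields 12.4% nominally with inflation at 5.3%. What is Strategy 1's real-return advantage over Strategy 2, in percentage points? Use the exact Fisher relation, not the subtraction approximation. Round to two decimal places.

Strategy 1 real return: 1.130/1.063 − 1 = 6.303%.
Strategy 2 real return: 1.124/1.053 − 1 = 6.743%.
Difference: 6.303 − 6.743 = -0.440 pp.

-0.44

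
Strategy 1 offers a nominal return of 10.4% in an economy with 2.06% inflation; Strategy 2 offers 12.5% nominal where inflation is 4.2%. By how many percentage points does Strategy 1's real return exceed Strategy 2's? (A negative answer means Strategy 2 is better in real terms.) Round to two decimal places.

Strategy 1 real return: 1.104/1.0206 − 1 = 8.172%.
Strategy 2 real return: 1.125/1.042 − 1 = 7.965%.
Difference: 8.172 − 7.965 = 0.207 pp.

0.21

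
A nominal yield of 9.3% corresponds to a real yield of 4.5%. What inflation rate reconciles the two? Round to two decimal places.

From (1+r_nom) = (1+r_real)(1+π), we get 1+π = (1 + 9.3%)/(1 + 4.5%) = 1.093/1.045 ≈ 1.04593.
So π ≈ 4.5933%.

4.59%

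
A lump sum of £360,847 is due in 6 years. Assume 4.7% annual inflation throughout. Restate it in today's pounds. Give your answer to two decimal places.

£273,932.15

Price-level factor over 6 years: (1 + 4.7%)^6 ≈ 1.3172860421.
Purchasing power today: £360,847 divided by that factor.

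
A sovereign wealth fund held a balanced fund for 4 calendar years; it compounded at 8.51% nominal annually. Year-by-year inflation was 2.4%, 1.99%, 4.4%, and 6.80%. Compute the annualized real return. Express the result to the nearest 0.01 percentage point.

Cumulative inflation factor: 1.024 × 1.0199 × 1.044 × 1.0680 ≈ 1.16447.
Nominal growth factor: 1.38637. Real growth factor = 1.38637 / 1.16447 ≈ 1.19056.
Annualized: 1.19056^(1/4) − 1 ≈ 0.04457.

4.46%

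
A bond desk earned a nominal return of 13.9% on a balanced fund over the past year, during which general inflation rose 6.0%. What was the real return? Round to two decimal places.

7.45%

Real return via the Fisher equation: (1 + 13.9%)/(1 + 6.0%) − 1 = 1.139/1.060 − 1 ≈ 0.07453.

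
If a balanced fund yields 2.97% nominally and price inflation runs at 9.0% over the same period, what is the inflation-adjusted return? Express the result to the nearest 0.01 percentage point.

-5.53%

Real return via the Fisher equation: (1 + 2.97%)/(1 + 9.0%) − 1 = 1.0297/1.090 − 1 ≈ -0.05532.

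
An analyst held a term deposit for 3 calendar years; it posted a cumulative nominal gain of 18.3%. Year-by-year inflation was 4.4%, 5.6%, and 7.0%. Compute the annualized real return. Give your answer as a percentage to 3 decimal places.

Cumulative inflation factor: 1.044 × 1.056 × 1.070 ≈ 1.17964.
Nominal growth factor: 1.18300. Real growth factor = 1.18300 / 1.17964 ≈ 1.00285.
Annualized: 1.00285^(1/3) − 1 ≈ 0.00095.

0.095%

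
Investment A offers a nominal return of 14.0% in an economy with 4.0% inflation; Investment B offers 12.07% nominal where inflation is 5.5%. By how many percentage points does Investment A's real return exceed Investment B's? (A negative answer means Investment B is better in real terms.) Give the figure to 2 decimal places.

3.39

Investment A real return: 1.140/1.040 − 1 = 9.615%.
Investment B real return: 1.1207/1.055 − 1 = 6.227%.
Difference: 9.615 − 6.227 = 3.388 pp.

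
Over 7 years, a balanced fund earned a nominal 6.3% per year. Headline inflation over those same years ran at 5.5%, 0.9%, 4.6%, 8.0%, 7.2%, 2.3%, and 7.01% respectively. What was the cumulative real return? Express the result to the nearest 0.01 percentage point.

8.68%

Cumulative inflation factor: 1.055 × 1.009 × 1.046 × 1.080 × 1.072 × 1.023 × 1.0701 ≈ 1.41122.
Nominal growth factor: 1.53367. Real growth factor = 1.53367 / 1.41122 ≈ 1.08677.
Total real return ≈ 8.6773%.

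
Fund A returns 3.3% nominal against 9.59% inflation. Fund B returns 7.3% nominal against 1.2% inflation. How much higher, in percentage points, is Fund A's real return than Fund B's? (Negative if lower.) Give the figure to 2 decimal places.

Fund A real return: 1.033/1.0959 − 1 = -5.740%.
Fund B real return: 1.073/1.012 − 1 = 6.028%.
Difference: -5.740 − 6.028 = -11.768 pp.

-11.77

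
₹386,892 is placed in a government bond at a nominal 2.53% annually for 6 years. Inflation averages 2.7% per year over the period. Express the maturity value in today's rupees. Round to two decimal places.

₹383,065.32

Nominal value at maturity: ₹386,892 × (1 + 2.53%)^6 ≈ ₹449,464.60.
Price-level factor over 6 years: (1 + 2.7%)^6 ≈ 1.1733367181.
The maturity value deflated by that factor is the answer in today's purchasing power.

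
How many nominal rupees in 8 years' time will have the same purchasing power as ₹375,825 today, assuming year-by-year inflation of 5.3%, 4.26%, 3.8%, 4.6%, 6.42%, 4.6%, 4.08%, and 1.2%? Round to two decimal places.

₹525,246.94

Cumulative price-level factor: 1.053 × 1.0426 × 1.038 × 1.046 × 1.0642 × 1.046 × 1.0408 × 1.012 ≈ 1.3975838228.
The nominal amount required is ₹375,825 scaled up by that factor.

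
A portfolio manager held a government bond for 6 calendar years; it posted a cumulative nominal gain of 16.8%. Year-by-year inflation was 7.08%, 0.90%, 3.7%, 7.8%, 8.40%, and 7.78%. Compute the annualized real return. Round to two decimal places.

-3.10%

Cumulative inflation factor: 1.0708 × 1.0090 × 1.037 × 1.078 × 1.0840 × 1.0778 ≈ 1.41112.
Nominal growth factor: 1.16800. Real growth factor = 1.16800 / 1.41112 ≈ 0.82771.
Annualized: 0.82771^(1/6) − 1 ≈ -0.03102.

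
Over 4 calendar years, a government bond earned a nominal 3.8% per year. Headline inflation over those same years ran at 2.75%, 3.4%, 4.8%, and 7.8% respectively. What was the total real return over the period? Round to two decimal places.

Cumulative inflation factor: 1.0275 × 1.034 × 1.048 × 1.078 ≈ 1.20028.
Nominal growth factor: 1.16089. Real growth factor = 1.16089 / 1.20028 ≈ 0.96718.
Total real return ≈ -3.2821%.

-3.28%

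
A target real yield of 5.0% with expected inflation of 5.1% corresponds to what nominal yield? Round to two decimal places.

10.36%

By the Fisher equation, 1 + r_nom = (1 + 5.0%)(1 + 5.1%) = 1.050 × 1.051 = 1.10355.
So r_nom = 10.355%.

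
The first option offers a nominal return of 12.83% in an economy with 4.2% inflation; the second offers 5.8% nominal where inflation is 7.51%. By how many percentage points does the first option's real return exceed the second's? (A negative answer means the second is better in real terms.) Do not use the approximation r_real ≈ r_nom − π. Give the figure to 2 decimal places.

9.87

The first option real return: 1.1283/1.042 − 1 = 8.282%.
The second real return: 1.058/1.0751 − 1 = -1.591%.
Difference: 8.282 − (-1.591) = 9.873 pp.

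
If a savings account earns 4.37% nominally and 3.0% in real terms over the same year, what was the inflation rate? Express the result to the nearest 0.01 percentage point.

1.33%

From (1+r_nom) = (1+r_real)(1+π), we get 1+π = (1 + 4.37%)/(1 + 3.0%) = 1.0437/1.030 ≈ 1.01330.
So π ≈ 1.3301%.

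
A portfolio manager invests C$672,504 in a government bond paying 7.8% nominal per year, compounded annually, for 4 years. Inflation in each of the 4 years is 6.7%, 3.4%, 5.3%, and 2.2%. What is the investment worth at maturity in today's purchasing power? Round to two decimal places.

C$764,901.81

Nominal value at maturity: C$672,504 × (1 + 7.8%)^4 ≈ C$908,175.78.
Price-level factor over 4 years: 1.067 × 1.034 × 1.053 × 1.022 ≈ 1.1873102721.
Dividing the nominal maturity value by the price-level factor gives the value in today's money.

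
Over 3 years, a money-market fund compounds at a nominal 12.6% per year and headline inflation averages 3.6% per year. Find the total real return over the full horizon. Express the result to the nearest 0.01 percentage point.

28.39%

The annual real rate is (1+12.6%)/(1+3.6%) − 1 = 8.6873%.
Compounded over 3 years: (1 + 0.086873)^3 − 1 ≈ 0.28391.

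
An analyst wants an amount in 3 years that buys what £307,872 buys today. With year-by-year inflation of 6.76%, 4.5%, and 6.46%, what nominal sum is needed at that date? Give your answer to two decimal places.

Cumulative price-level factor: 1.0676 × 1.045 × 1.0646 = 1.1877124732.
Multiplying £307,872 by the price-level factor gives the future nominal sum.

£365,663.41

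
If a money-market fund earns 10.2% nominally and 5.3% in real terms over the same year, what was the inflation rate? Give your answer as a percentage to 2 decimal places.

4.65%

From (1+r_nom) = (1+r_real)(1+π), we get 1+π = (1 + 10.2%)/(1 + 5.3%) = 1.102/1.053 ≈ 1.04653.
So π ≈ 4.6534%.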